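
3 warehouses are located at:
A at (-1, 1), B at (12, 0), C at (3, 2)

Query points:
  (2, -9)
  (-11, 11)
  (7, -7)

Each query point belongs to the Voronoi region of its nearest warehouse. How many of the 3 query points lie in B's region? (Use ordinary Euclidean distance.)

(2, -9) — d² to each: A:109, B:181, C:122 → nearest is A
(-11, 11) — d² to each: A:200, B:650, C:277 → nearest is A
(7, -7) — d² to each: A:128, B:74, C:97 → nearest is B
1 of the 3 points has B as nearest.

1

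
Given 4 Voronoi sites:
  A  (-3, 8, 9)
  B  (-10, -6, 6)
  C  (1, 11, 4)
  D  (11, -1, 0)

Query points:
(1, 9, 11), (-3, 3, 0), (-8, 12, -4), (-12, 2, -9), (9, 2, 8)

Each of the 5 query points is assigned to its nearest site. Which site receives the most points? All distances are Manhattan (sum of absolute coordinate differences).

(1, 9, 11) — d to each: A:7, B:31, C:9, D:31 → nearest is A
(-3, 3, 0) — d to each: A:14, B:22, C:16, D:18 → nearest is A
(-8, 12, -4) — d to each: A:22, B:30, C:18, D:36 → nearest is C
(-12, 2, -9) — d to each: A:33, B:25, C:35, D:35 → nearest is B
(9, 2, 8) — d to each: A:19, B:29, C:21, D:13 → nearest is D
Tally — A:2, B:1, C:1, D:1. A captures the most (2).

A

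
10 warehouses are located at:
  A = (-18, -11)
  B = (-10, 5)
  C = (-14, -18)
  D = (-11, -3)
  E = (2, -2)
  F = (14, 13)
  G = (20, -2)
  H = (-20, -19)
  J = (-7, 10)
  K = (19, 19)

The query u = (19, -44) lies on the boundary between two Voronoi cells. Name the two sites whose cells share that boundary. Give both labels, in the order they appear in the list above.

Squared distances from u to each site:
|uA|² = 1369 + 1089 = 2458
|uB|² = 841 + 2401 = 3242
|uC|² = 1089 + 676 = 1765
|uD|² = 900 + 1681 = 2581
|uE|² = 289 + 1764 = 2053
|uF|² = 25 + 3249 = 3274
|uG|² = 1 + 1764 = 1765
|uH|² = 1521 + 625 = 2146
|uJ|² = 676 + 2916 = 3592
|uK|² = 0 + 3969 = 3969
u is equidistant from C and G (both at squared distance 1765), and every other site is strictly farther — so u lies on the C–G Voronoi edge.

C and G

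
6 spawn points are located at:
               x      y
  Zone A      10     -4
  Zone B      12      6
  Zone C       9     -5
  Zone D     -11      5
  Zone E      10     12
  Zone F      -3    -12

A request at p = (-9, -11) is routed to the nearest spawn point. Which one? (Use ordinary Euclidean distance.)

Since √ is increasing, it suffices to compare squared distances:
d²(p, Zone A) = 361 + 49 = 410
d²(p, Zone B) = 441 + 289 = 730
d²(p, Zone C) = 324 + 36 = 360
d²(p, Zone D) = 4 + 256 = 260
d²(p, Zone E) = 361 + 529 = 890
d²(p, Zone F) = 36 + 1 = 37
Zone F is nearest.

Zone F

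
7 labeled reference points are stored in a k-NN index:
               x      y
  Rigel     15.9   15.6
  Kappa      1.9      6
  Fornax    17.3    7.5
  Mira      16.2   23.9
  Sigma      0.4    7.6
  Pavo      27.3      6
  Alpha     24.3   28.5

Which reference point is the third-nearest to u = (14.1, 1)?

Pavo

Since √ is increasing, it suffices to compare squared distances:
d²(u, Rigel) = (14.1−15.9)² + (1−15.6)² = 3.24 + 213.16 = 216.4
d²(u, Kappa) = (14.1−1.9)² + (1−6)² = 148.84 + 25 = 173.84
d²(u, Fornax) = (14.1−17.3)² + (1−7.5)² = 10.24 + 42.25 = 52.49
d²(u, Mira) = (14.1−16.2)² + (1−23.9)² = 4.41 + 524.41 = 528.82
d²(u, Sigma) = (14.1−0.4)² + (1−7.6)² = 187.69 + 43.56 = 231.25
d²(u, Pavo) = (14.1−27.3)² + (1−6)² = 174.24 + 25 = 199.24
d²(u, Alpha) = (14.1−24.3)² + (1−28.5)² = 104.04 + 756.25 = 860.29
Sorted ascending: Fornax, Kappa, Pavo, Rigel, … — the third-nearest is Pavo.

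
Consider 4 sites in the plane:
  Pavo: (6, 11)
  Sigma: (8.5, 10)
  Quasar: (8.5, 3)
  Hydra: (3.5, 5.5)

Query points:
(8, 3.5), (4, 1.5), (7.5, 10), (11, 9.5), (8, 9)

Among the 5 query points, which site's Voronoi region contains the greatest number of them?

(8, 3.5) — d² to each: Pavo:60.25, Sigma:42.5, Quasar:0.5, Hydra:24.25 → nearest is Quasar
(4, 1.5) — d² to each: Pavo:94.25, Sigma:92.5, Quasar:22.5, Hydra:16.25 → nearest is Hydra
(7.5, 10) — d² to each: Pavo:3.25, Sigma:1, Quasar:50, Hydra:36.25 → nearest is Sigma
(11, 9.5) — d² to each: Pavo:27.25, Sigma:6.5, Quasar:48.5, Hydra:72.25 → nearest is Sigma
(8, 9) — d² to each: Pavo:8, Sigma:1.25, Quasar:36.25, Hydra:32.5 → nearest is Sigma
Tally — Sigma:3, Quasar:1, Hydra:1. Sigma captures the most (3).

Sigma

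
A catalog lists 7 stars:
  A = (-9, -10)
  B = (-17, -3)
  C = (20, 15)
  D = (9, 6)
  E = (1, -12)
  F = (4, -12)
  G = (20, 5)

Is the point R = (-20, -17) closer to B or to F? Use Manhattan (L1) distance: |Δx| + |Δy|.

B

d(R,B) = |-20−(-17)| + |-17−(-3)| = 3 + 14 = 17
d(R,F) = |-20−4| + |-17−(-12)| = 24 + 5 = 29
17 < 29, so B is closer.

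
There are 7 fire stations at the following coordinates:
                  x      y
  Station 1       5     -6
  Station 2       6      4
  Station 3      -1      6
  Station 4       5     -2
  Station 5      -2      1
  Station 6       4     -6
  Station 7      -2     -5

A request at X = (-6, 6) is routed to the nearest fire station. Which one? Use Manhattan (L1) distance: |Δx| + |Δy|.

d(X, Station 1) = |-6−5| + |6−(-6)| = 11 + 12 = 23
d(X, Station 2) = |-6−6| + |6−4| = 12 + 2 = 14
d(X, Station 3) = |-6−(-1)| + |6−6| = 5 + 0 = 5
d(X, Station 4) = |-6−5| + |6−(-2)| = 11 + 8 = 19
d(X, Station 5) = |-6−(-2)| + |6−1| = 4 + 5 = 9
d(X, Station 6) = |-6−4| + |6−(-6)| = 10 + 12 = 22
d(X, Station 7) = |-6−(-2)| + |6−(-5)| = 4 + 11 = 15
The smallest is to Station 3, so X lies in the Voronoi region of Station 3.

Station 3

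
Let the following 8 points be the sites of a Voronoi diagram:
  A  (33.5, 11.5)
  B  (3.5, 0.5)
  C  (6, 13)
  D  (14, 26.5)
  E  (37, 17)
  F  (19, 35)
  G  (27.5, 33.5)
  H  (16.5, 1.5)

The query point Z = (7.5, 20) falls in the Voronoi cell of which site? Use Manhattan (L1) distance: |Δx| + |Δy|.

C

d(Z,A) = 26 + 8.5 = 34.5
d(Z,B) = 4 + 19.5 = 23.5
d(Z,C) = 1.5 + 7 = 8.5
d(Z,D) = 6.5 + 6.5 = 13
d(Z,E) = 29.5 + 3 = 32.5
d(Z,F) = 11.5 + 15 = 26.5
d(Z,G) = 20 + 13.5 = 33.5
d(Z,H) = 9 + 18.5 = 27.5
The smallest is to C, so Z lies in the Voronoi region of C.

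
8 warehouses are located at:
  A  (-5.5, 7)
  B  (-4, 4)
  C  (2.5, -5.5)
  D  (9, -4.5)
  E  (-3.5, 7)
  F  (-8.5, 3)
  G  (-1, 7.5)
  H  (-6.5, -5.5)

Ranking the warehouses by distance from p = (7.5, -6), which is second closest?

C

Squared Euclidean distances:
|pA|² = 169 + 169 = 338
|pB|² = 132.25 + 100 = 232.25
|pC|² = 25 + 0.25 = 25.25
|pD|² = 2.25 + 2.25 = 4.5
|pE|² = 121 + 169 = 290
|pF|² = 256 + 81 = 337
|pG|² = 72.25 + 182.25 = 254.5
|pH|² = 196 + 0.25 = 196.25
Sorted ascending: D, C, H, … — the second-nearest is C.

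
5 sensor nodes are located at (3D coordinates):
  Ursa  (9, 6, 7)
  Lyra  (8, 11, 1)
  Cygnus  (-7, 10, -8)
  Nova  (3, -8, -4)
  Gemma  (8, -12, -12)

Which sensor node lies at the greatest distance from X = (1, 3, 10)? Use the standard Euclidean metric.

Compare squared distances (the ordering matches that of the actual distances):
d²(X, Ursa) = (1−9)² + (3−6)² + (10−7)² = 64 + 9 + 9 = 82
d²(X, Lyra) = (1−8)² + (3−11)² + (10−1)² = 49 + 64 + 81 = 194
d²(X, Cygnus) = (1−(-7))² + (3−10)² + (10−(-8))² = 64 + 49 + 324 = 437
d²(X, Nova) = (1−3)² + (3−(-8))² + (10−(-4))² = 4 + 121 + 196 = 321
d²(X, Gemma) = (1−8)² + (3−(-12))² + (10−(-12))² = 49 + 225 + 484 = 758
The largest is to Gemma.

Gemma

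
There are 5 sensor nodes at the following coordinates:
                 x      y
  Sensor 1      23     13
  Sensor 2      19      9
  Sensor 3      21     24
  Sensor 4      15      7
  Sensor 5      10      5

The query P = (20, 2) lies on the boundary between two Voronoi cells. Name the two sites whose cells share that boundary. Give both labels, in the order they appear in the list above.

Squared distances from P to each site:
d²(P, Sensor 1) = (20−23)² + (2−13)² = 9 + 121 = 130
d²(P, Sensor 2) = (20−19)² + (2−9)² = 1 + 49 = 50
d²(P, Sensor 3) = (20−21)² + (2−24)² = 1 + 484 = 485
d²(P, Sensor 4) = (20−15)² + (2−7)² = 25 + 25 = 50
d²(P, Sensor 5) = (20−10)² + (2−5)² = 100 + 9 = 109
P is equidistant from Sensor 2 and Sensor 4 (both at squared distance 50), and every other site is strictly farther — so P lies on the Sensor 2–Sensor 4 Voronoi edge.

Sensor 2 and Sensor 4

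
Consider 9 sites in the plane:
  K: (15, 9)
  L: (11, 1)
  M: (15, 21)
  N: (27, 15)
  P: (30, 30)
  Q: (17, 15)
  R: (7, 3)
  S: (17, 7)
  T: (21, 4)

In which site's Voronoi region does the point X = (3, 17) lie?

M

Compare squared distances (the ordering matches that of the actual distances):
|XK|² = (3−15)² + (17−9)² = 144 + 64 = 208
|XL|² = (3−11)² + (17−1)² = 64 + 256 = 320
|XM|² = (3−15)² + (17−21)² = 144 + 16 = 160
|XN|² = (3−27)² + (17−15)² = 576 + 4 = 580
|XP|² = (3−30)² + (17−30)² = 729 + 169 = 898
|XQ|² = (3−17)² + (17−15)² = 196 + 4 = 200
|XR|² = (3−7)² + (17−3)² = 16 + 196 = 212
|XS|² = (3−17)² + (17−7)² = 196 + 100 = 296
|XT|² = (3−21)² + (17−4)² = 324 + 169 = 493
The smallest is to M, so X lies in the Voronoi region of M.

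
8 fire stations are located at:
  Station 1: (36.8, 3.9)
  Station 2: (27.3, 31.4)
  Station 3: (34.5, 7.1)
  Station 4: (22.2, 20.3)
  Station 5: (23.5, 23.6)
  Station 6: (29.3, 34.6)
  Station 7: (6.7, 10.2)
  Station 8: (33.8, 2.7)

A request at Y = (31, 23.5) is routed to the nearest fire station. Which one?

Compare squared distances (the ordering matches that of the actual distances):
d²(Y, Station 1) = 33.64 + 384.16 = 417.8
d²(Y, Station 2) = 13.69 + 62.41 = 76.1
d²(Y, Station 3) = 12.25 + 268.96 = 281.21
d²(Y, Station 4) = 77.44 + 10.24 = 87.68
d²(Y, Station 5) = 56.25 + 0.01 = 56.26
d²(Y, Station 6) = 2.89 + 123.21 = 126.1
d²(Y, Station 7) = 590.49 + 176.89 = 767.38
d²(Y, Station 8) = 7.84 + 432.64 = 440.48
Station 5 is nearest.

Station 5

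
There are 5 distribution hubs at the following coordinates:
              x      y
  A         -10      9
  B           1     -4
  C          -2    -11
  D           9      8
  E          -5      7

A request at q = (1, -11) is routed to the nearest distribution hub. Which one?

Squared Euclidean distances:
|qA|² = (1−(-10))² + (-11−9)² = 121 + 400 = 521
|qB|² = (1−1)² + (-11−(-4))² = 0 + 49 = 49
|qC|² = (1−(-2))² + (-11−(-11))² = 9 + 0 = 9
|qD|² = (1−9)² + (-11−8)² = 64 + 361 = 425
|qE|² = (1−(-5))² + (-11−7)² = 36 + 324 = 360
Minimum is at C.

C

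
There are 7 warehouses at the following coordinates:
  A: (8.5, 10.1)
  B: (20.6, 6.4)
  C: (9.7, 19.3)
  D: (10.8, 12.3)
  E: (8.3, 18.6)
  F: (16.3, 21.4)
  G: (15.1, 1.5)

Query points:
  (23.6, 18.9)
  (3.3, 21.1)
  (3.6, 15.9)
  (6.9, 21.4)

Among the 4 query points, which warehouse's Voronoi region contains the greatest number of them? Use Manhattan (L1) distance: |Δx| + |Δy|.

E

(23.6, 18.9) — d to each: A:23.9, B:15.5, C:14.3, D:19.4, E:15.6, F:9.8, G:25.9 → nearest is F
(3.3, 21.1) — d to each: A:16.2, B:32, C:8.2, D:16.3, E:7.5, F:13.3, G:31.4 → nearest is E
(3.6, 15.9) — d to each: A:10.7, B:26.5, C:9.5, D:10.8, E:7.4, F:18.2, G:25.9 → nearest is E
(6.9, 21.4) — d to each: A:12.9, B:28.7, C:4.9, D:13, E:4.2, F:9.4, G:28.1 → nearest is E
Tally — E:3, F:1. E captures the most (3).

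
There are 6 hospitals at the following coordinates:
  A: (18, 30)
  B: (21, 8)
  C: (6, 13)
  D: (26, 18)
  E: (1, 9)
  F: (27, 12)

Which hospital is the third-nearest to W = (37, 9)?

Compare squared distances (the ordering matches that of the actual distances):
|WA|² = (37−18)² + (9−30)² = 361 + 441 = 802
|WB|² = (37−21)² + (9−8)² = 256 + 1 = 257
|WC|² = (37−6)² + (9−13)² = 961 + 16 = 977
|WD|² = (37−26)² + (9−18)² = 121 + 81 = 202
|WE|² = (37−1)² + (9−9)² = 1296 + 0 = 1296
|WF|² = (37−27)² + (9−12)² = 100 + 9 = 109
Sorted ascending: F, D, B, A, … — the third-nearest is B.

B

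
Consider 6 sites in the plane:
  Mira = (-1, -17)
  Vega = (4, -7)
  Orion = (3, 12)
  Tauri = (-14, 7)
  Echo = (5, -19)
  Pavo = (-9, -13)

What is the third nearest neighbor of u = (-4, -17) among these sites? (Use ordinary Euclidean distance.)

Since √ is increasing, it suffices to compare squared distances:
d²(u, Mira) = (-4−(-1))² + (-17−(-17))² = 9 + 0 = 9
d²(u, Vega) = (-4−4)² + (-17−(-7))² = 64 + 100 = 164
d²(u, Orion) = (-4−3)² + (-17−12)² = 49 + 841 = 890
d²(u, Tauri) = (-4−(-14))² + (-17−7)² = 100 + 576 = 676
d²(u, Echo) = (-4−5)² + (-17−(-19))² = 81 + 4 = 85
d²(u, Pavo) = (-4−(-9))² + (-17−(-13))² = 25 + 16 = 41
Sorted ascending: Mira, Pavo, Echo, Vega, … — the third-nearest is Echo.

Echo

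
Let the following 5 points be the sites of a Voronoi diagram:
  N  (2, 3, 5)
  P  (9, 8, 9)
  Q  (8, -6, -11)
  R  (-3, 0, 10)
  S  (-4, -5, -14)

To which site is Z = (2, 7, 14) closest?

Compare squared distances (the ordering matches that of the actual distances):
|ZN|² = (2−2)² + (7−3)² + (14−5)² = 0 + 16 + 81 = 97
|ZP|² = (2−9)² + (7−8)² + (14−9)² = 49 + 1 + 25 = 75
|ZQ|² = (2−8)² + (7−(-6))² + (14−(-11))² = 36 + 169 + 625 = 830
|ZR|² = (2−(-3))² + (7−0)² + (14−10)² = 25 + 49 + 16 = 90
|ZS|² = (2−(-4))² + (7−(-5))² + (14−(-14))² = 36 + 144 + 784 = 964
P is nearest.

P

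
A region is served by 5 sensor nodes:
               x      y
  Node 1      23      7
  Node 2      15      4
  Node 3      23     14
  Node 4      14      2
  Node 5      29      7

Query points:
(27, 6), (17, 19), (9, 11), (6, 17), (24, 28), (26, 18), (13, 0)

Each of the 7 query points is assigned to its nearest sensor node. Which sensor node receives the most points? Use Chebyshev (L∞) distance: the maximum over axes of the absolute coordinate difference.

Node 3

(27, 6) — d to each: Node 1:4, Node 2:12, Node 3:8, Node 4:13, Node 5:2 → nearest is Node 5
(17, 19) — d to each: Node 1:12, Node 2:15, Node 3:6, Node 4:17, Node 5:12 → nearest is Node 3
(9, 11) — d to each: Node 1:14, Node 2:7, Node 3:14, Node 4:9, Node 5:20 → nearest is Node 2
(6, 17) — d to each: Node 1:17, Node 2:13, Node 3:17, Node 4:15, Node 5:23 → nearest is Node 2
(24, 28) — d to each: Node 1:21, Node 2:24, Node 3:14, Node 4:26, Node 5:21 → nearest is Node 3
(26, 18) — d to each: Node 1:11, Node 2:14, Node 3:4, Node 4:16, Node 5:11 → nearest is Node 3
(13, 0) — d to each: Node 1:10, Node 2:4, Node 3:14, Node 4:2, Node 5:16 → nearest is Node 4
Tally — Node 2:2, Node 3:3, Node 4:1, Node 5:1. Node 3 captures the most (3).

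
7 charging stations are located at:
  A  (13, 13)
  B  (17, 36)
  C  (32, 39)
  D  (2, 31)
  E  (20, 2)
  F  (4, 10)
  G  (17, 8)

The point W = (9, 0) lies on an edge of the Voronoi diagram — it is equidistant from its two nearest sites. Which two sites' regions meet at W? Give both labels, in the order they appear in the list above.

Squared distances from W to each site:
|WA|² = (9−13)² + (0−13)² = 16 + 169 = 185
|WB|² = (9−17)² + (0−36)² = 64 + 1296 = 1360
|WC|² = (9−32)² + (0−39)² = 529 + 1521 = 2050
|WD|² = (9−2)² + (0−31)² = 49 + 961 = 1010
|WE|² = (9−20)² + (0−2)² = 121 + 4 = 125
|WF|² = (9−4)² + (0−10)² = 25 + 100 = 125
|WG|² = (9−17)² + (0−8)² = 64 + 64 = 128
W is equidistant from E and F (both at squared distance 125), and every other site is strictly farther — so W lies on the E–F Voronoi edge.

E and F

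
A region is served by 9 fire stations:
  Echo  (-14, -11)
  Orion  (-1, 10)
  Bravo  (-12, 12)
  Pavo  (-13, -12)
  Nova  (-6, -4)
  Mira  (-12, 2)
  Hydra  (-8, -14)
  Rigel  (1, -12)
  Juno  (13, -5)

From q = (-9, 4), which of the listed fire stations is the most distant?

Since √ is increasing, it suffices to compare squared distances:
d²(q, Echo) = 25 + 225 = 250
d²(q, Orion) = 64 + 36 = 100
d²(q, Bravo) = 9 + 64 = 73
d²(q, Pavo) = 16 + 256 = 272
d²(q, Nova) = 9 + 64 = 73
d²(q, Mira) = 9 + 4 = 13
d²(q, Hydra) = 1 + 324 = 325
d²(q, Rigel) = 100 + 256 = 356
d²(q, Juno) = 484 + 81 = 565
The largest is to Juno.

Juno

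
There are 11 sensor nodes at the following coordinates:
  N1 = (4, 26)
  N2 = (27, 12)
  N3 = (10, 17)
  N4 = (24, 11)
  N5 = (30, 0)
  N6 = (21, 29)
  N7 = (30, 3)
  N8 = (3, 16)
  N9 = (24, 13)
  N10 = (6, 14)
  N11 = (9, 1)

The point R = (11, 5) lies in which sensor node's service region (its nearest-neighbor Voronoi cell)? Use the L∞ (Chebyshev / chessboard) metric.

N11

d(R,N1) = max(7, 21) = 21
d(R,N2) = max(16, 7) = 16
d(R,N3) = max(1, 12) = 12
d(R,N4) = max(13, 6) = 13
d(R,N5) = max(19, 5) = 19
d(R,N6) = max(10, 24) = 24
d(R,N7) = max(19, 2) = 19
d(R,N8) = max(8, 11) = 11
d(R,N9) = max(13, 8) = 13
d(R, N10) = max(5, 9) = 9
d(R, N11) = max(2, 4) = 4
N11 is nearest.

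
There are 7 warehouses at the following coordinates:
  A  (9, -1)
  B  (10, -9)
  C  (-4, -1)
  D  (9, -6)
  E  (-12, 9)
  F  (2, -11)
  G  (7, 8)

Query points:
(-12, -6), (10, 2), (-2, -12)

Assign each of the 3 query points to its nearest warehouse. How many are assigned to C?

1

(-12, -6) — d² to each: A:466, B:493, C:89, D:441, E:225, F:221, G:557 → nearest is C
(10, 2) — d² to each: A:10, B:121, C:205, D:65, E:533, F:233, G:45 → nearest is A
(-2, -12) — d² to each: A:242, B:153, C:125, D:157, E:541, F:17, G:481 → nearest is F
1 of the 3 points has C as nearest.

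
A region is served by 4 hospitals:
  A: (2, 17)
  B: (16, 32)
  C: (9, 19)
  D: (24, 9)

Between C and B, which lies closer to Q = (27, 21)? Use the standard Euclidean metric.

Compare squared distances:
|QC|² = (27−9)² + (21−19)² = 324 + 4 = 328
|QB|² = (27−16)² + (21−32)² = 121 + 121 = 242
328 > 242, so B is closer.

B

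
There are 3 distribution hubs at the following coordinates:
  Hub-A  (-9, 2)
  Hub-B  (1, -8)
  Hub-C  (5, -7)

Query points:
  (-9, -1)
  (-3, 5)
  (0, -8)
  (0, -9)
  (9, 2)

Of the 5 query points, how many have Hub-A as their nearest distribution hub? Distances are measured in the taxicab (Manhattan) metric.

(-9, -1) — d to each: Hub-A:3, Hub-B:17, Hub-C:20 → nearest is Hub-A
(-3, 5) — d to each: Hub-A:9, Hub-B:17, Hub-C:20 → nearest is Hub-A
(0, -8) — d to each: Hub-A:19, Hub-B:1, Hub-C:6 → nearest is Hub-B
(0, -9) — d to each: Hub-A:20, Hub-B:2, Hub-C:7 → nearest is Hub-B
(9, 2) — d to each: Hub-A:18, Hub-B:18, Hub-C:13 → nearest is Hub-C
2 of the 5 points have Hub-A as nearest.

2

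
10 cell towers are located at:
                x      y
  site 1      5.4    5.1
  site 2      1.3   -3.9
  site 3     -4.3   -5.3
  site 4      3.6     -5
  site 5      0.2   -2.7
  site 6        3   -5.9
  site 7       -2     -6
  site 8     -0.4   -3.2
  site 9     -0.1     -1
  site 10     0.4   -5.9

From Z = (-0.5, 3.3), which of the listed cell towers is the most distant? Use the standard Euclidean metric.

site 6

Squared Euclidean distances:
d²(Z, site 1) = (-0.5−5.4)² + (3.3−5.1)² = 34.81 + 3.24 = 38.05
d²(Z, site 2) = (-0.5−1.3)² + (3.3−(-3.9))² = 3.24 + 51.84 = 55.08
d²(Z, site 3) = (-0.5−(-4.3))² + (3.3−(-5.3))² = 14.44 + 73.96 = 88.4
d²(Z, site 4) = (-0.5−3.6)² + (3.3−(-5))² = 16.81 + 68.89 = 85.7
d²(Z, site 5) = (-0.5−0.2)² + (3.3−(-2.7))² = 0.49 + 36 = 36.49
d²(Z, site 6) = (-0.5−3)² + (3.3−(-5.9))² = 12.25 + 84.64 = 96.89
d²(Z, site 7) = (-0.5−(-2))² + (3.3−(-6))² = 2.25 + 86.49 = 88.74
d²(Z, site 8) = (-0.5−(-0.4))² + (3.3−(-3.2))² = 0.01 + 42.25 = 42.26
d²(Z, site 9) = (-0.5−(-0.1))² + (3.3−(-1))² = 0.16 + 18.49 = 18.65
d²(Z, site 10) = (-0.5−0.4)² + (3.3−(-5.9))² = 0.81 + 84.64 = 85.45
The largest is to site 6.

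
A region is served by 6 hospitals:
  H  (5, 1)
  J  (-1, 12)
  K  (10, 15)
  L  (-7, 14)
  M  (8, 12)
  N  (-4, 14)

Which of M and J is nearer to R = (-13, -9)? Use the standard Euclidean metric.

J

Compare squared distances:
|RM|² = (-13−8)² + (-9−12)² = 441 + 441 = 882
|RJ|² = (-13−(-1))² + (-9−12)² = 144 + 441 = 585
882 > 585, so J is closer.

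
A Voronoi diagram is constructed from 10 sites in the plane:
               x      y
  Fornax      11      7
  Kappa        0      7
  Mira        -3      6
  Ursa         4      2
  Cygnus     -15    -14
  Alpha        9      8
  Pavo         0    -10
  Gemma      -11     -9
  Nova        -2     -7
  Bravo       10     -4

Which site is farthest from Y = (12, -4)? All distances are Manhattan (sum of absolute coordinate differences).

d(Y, Fornax) = |12−11| + |-4−7| = 1 + 11 = 12
d(Y, Kappa) = |12−0| + |-4−7| = 12 + 11 = 23
d(Y, Mira) = |12−(-3)| + |-4−6| = 15 + 10 = 25
d(Y, Ursa) = |12−4| + |-4−2| = 8 + 6 = 14
d(Y, Cygnus) = |12−(-15)| + |-4−(-14)| = 27 + 10 = 37
d(Y, Alpha) = |12−9| + |-4−8| = 3 + 12 = 15
d(Y, Pavo) = |12−0| + |-4−(-10)| = 12 + 6 = 18
d(Y, Gemma) = |12−(-11)| + |-4−(-9)| = 23 + 5 = 28
d(Y, Nova) = |12−(-2)| + |-4−(-7)| = 14 + 3 = 17
d(Y, Bravo) = |12−10| + |-4−(-4)| = 2 + 0 = 2
The largest is to Cygnus.

Cygnus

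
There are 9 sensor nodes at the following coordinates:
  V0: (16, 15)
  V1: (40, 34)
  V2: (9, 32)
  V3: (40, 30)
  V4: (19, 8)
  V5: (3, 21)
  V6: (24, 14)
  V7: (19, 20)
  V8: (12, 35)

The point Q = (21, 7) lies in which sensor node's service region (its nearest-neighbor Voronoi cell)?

V4

Since √ is increasing, it suffices to compare squared distances:
|QV0|² = (21−16)² + (7−15)² = 25 + 64 = 89
|QV1|² = (21−40)² + (7−34)² = 361 + 729 = 1090
|QV2|² = (21−9)² + (7−32)² = 144 + 625 = 769
|QV3|² = (21−40)² + (7−30)² = 361 + 529 = 890
|QV4|² = (21−19)² + (7−8)² = 4 + 1 = 5
|QV5|² = (21−3)² + (7−21)² = 324 + 196 = 520
|QV6|² = (21−24)² + (7−14)² = 9 + 49 = 58
|QV7|² = (21−19)² + (7−20)² = 4 + 169 = 173
|QV8|² = (21−12)² + (7−35)² = 81 + 784 = 865
V4 is nearest.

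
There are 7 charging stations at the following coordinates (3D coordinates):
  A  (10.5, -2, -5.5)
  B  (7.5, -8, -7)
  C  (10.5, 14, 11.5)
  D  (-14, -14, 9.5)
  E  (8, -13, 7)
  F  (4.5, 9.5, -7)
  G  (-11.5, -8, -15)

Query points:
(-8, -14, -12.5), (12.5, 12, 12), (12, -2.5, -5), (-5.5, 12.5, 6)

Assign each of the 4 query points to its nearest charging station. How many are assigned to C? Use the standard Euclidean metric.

(-8, -14, -12.5) — d² to each: A:535.25, B:306.5, C:1702.25, D:520, E:637.25, F:738.75, G:54.5 → nearest is G
(12.5, 12, 12) — d² to each: A:506.25, B:786, C:8.25, D:1384.5, E:670.25, F:431.25, G:1705 → nearest is C
(12, -2.5, -5) — d² to each: A:2.75, B:54.5, C:546.75, D:1018.5, E:270.25, F:204.25, G:682.5 → nearest is A
(-5.5, 12.5, 6) — d² to each: A:598.5, B:758.25, C:288.5, D:786.75, E:833.5, F:278, G:897.25 → nearest is F
1 of the 4 points has C as nearest.

1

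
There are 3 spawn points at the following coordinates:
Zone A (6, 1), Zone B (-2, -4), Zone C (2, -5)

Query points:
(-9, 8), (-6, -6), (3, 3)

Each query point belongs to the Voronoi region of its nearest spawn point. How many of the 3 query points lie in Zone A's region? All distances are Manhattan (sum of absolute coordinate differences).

(-9, 8) — d to each: Zone A:22, Zone B:19, Zone C:24 → nearest is Zone B
(-6, -6) — d to each: Zone A:19, Zone B:6, Zone C:9 → nearest is Zone B
(3, 3) — d to each: Zone A:5, Zone B:12, Zone C:9 → nearest is Zone A
1 of the 3 points has Zone A as nearest.

1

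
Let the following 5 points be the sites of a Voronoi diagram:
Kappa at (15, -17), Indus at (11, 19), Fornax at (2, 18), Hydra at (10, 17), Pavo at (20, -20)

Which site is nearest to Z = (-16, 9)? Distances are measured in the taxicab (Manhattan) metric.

d(Z, Kappa) = |-16−15| + |9−(-17)| = 31 + 26 = 57
d(Z, Indus) = |-16−11| + |9−19| = 27 + 10 = 37
d(Z, Fornax) = |-16−2| + |9−18| = 18 + 9 = 27
d(Z, Hydra) = |-16−10| + |9−17| = 26 + 8 = 34
d(Z, Pavo) = |-16−20| + |9−(-20)| = 36 + 29 = 65
Fornax is nearest.

Fornax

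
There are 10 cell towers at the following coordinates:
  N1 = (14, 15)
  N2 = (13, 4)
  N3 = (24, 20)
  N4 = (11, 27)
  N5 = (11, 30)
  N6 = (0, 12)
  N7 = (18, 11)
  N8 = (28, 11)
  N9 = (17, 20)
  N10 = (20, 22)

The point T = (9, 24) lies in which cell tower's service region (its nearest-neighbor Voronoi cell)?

Squared Euclidean distances:
|TN1|² = (9−14)² + (24−15)² = 25 + 81 = 106
|TN2|² = (9−13)² + (24−4)² = 16 + 400 = 416
|TN3|² = (9−24)² + (24−20)² = 225 + 16 = 241
|TN4|² = (9−11)² + (24−27)² = 4 + 9 = 13
|TN5|² = (9−11)² + (24−30)² = 4 + 36 = 40
|TN6|² = (9−0)² + (24−12)² = 81 + 144 = 225
|TN7|² = (9−18)² + (24−11)² = 81 + 169 = 250
|TN8|² = (9−28)² + (24−11)² = 361 + 169 = 530
|TN9|² = (9−17)² + (24−20)² = 64 + 16 = 80
d²(T, N10) = (9−20)² + (24−22)² = 121 + 4 = 125
N4 is nearest.

N4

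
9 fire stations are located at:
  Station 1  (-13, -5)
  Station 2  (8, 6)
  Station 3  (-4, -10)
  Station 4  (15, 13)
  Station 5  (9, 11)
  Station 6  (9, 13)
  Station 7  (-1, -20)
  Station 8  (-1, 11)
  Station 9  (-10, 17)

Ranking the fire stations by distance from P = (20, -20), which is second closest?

Station 3

Squared Euclidean distances:
d²(P, Station 1) = (20−(-13))² + (-20−(-5))² = 1089 + 225 = 1314
d²(P, Station 2) = (20−8)² + (-20−6)² = 144 + 676 = 820
d²(P, Station 3) = (20−(-4))² + (-20−(-10))² = 576 + 100 = 676
d²(P, Station 4) = (20−15)² + (-20−13)² = 25 + 1089 = 1114
d²(P, Station 5) = (20−9)² + (-20−11)² = 121 + 961 = 1082
d²(P, Station 6) = (20−9)² + (-20−13)² = 121 + 1089 = 1210
d²(P, Station 7) = (20−(-1))² + (-20−(-20))² = 441 + 0 = 441
d²(P, Station 8) = (20−(-1))² + (-20−11)² = 441 + 961 = 1402
d²(P, Station 9) = (20−(-10))² + (-20−17)² = 900 + 1369 = 2269
Sorted ascending: Station 7, Station 3, Station 2, … — the second-nearest is Station 3.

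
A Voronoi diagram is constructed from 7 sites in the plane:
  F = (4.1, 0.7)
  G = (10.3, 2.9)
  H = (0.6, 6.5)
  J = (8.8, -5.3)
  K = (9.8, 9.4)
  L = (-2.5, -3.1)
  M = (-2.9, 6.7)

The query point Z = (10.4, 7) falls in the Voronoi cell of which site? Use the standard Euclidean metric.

Compare squared distances (the ordering matches that of the actual distances):
|ZF|² = (10.4−4.1)² + (7−0.7)² = 39.69 + 39.69 = 79.38
|ZG|² = (10.4−10.3)² + (7−2.9)² = 0.01 + 16.81 = 16.82
|ZH|² = (10.4−0.6)² + (7−6.5)² = 96.04 + 0.25 = 96.29
|ZJ|² = (10.4−8.8)² + (7−(-5.3))² = 2.56 + 151.29 = 153.85
|ZK|² = (10.4−9.8)² + (7−9.4)² = 0.36 + 5.76 = 6.12
|ZL|² = (10.4−(-2.5))² + (7−(-3.1))² = 166.41 + 102.01 = 268.42
|ZM|² = (10.4−(-2.9))² + (7−6.7)² = 176.89 + 0.09 = 176.98
Minimum is at K.

K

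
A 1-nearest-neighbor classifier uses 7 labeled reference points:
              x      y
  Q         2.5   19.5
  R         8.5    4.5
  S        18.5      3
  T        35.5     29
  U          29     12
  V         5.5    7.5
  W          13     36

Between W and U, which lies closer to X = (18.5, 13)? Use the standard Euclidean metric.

Compare squared distances:
|XW|² = (18.5−13)² + (13−36)² = 30.25 + 529 = 559.25
|XU|² = (18.5−29)² + (13−12)² = 110.25 + 1 = 111.25
559.25 > 111.25, so U is closer.

U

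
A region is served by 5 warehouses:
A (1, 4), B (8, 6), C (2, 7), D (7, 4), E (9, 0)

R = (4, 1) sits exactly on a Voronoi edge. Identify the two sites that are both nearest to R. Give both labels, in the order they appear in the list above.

Squared distances from R to each site:
|RA|² = (4−1)² + (1−4)² = 9 + 9 = 18
|RB|² = (4−8)² + (1−6)² = 16 + 25 = 41
|RC|² = (4−2)² + (1−7)² = 4 + 36 = 40
|RD|² = (4−7)² + (1−4)² = 9 + 9 = 18
|RE|² = (4−9)² + (1−0)² = 25 + 1 = 26
R is equidistant from A and D (both at squared distance 18), and every other site is strictly farther — so R lies on the A–D Voronoi edge.

A and D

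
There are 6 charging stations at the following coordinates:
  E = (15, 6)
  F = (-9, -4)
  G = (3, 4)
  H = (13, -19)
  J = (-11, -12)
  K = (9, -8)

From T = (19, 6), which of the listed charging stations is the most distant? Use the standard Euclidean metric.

J

Squared Euclidean distances:
|TE|² = (19−15)² + (6−6)² = 16 + 0 = 16
|TF|² = (19−(-9))² + (6−(-4))² = 784 + 100 = 884
|TG|² = (19−3)² + (6−4)² = 256 + 4 = 260
|TH|² = (19−13)² + (6−(-19))² = 36 + 625 = 661
|TJ|² = (19−(-11))² + (6−(-12))² = 900 + 324 = 1224
|TK|² = (19−9)² + (6−(-8))² = 100 + 196 = 296
The largest is to J.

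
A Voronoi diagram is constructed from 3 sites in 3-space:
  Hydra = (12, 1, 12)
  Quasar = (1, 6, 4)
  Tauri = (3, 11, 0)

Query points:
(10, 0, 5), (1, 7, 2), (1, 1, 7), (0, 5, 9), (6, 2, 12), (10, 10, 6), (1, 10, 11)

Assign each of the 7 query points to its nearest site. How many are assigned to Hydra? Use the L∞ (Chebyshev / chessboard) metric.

2

(10, 0, 5) — d to each: Hydra:7, Quasar:9, Tauri:11 → nearest is Hydra
(1, 7, 2) — d to each: Hydra:11, Quasar:2, Tauri:4 → nearest is Quasar
(1, 1, 7) — d to each: Hydra:11, Quasar:5, Tauri:10 → nearest is Quasar
(0, 5, 9) — d to each: Hydra:12, Quasar:5, Tauri:9 → nearest is Quasar
(6, 2, 12) — d to each: Hydra:6, Quasar:8, Tauri:12 → nearest is Hydra
(10, 10, 6) — d to each: Hydra:9, Quasar:9, Tauri:7 → nearest is Tauri
(1, 10, 11) — d to each: Hydra:11, Quasar:7, Tauri:11 → nearest is Quasar
2 of the 7 points have Hydra as nearest.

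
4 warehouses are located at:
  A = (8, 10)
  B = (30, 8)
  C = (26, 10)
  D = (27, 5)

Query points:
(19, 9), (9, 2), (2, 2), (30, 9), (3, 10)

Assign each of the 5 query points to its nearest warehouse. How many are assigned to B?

1

(19, 9) — d² to each: A:122, B:122, C:50, D:80 → nearest is C
(9, 2) — d² to each: A:65, B:477, C:353, D:333 → nearest is A
(2, 2) — d² to each: A:100, B:820, C:640, D:634 → nearest is A
(30, 9) — d² to each: A:485, B:1, C:17, D:25 → nearest is B
(3, 10) — d² to each: A:25, B:733, C:529, D:601 → nearest is A
1 of the 5 points has B as nearest.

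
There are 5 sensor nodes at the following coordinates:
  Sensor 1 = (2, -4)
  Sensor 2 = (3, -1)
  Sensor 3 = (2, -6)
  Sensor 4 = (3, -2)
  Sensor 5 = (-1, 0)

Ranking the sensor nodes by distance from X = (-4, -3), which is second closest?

Sensor 1

Compare squared distances (the ordering matches that of the actual distances):
d²(X, Sensor 1) = 36 + 1 = 37
d²(X, Sensor 2) = 49 + 4 = 53
d²(X, Sensor 3) = 36 + 9 = 45
d²(X, Sensor 4) = 49 + 1 = 50
d²(X, Sensor 5) = 9 + 9 = 18
Sorted ascending: Sensor 5, Sensor 1, Sensor 3, … — the second-nearest is Sensor 1.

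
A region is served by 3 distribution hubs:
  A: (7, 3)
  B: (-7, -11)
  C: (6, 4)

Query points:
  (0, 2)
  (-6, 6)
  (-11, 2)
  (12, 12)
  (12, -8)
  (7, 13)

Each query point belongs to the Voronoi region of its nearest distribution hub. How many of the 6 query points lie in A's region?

1

(0, 2) — d² to each: A:50, B:218, C:40 → nearest is C
(-6, 6) — d² to each: A:178, B:290, C:148 → nearest is C
(-11, 2) — d² to each: A:325, B:185, C:293 → nearest is B
(12, 12) — d² to each: A:106, B:890, C:100 → nearest is C
(12, -8) — d² to each: A:146, B:370, C:180 → nearest is A
(7, 13) — d² to each: A:100, B:772, C:82 → nearest is C
1 of the 6 points has A as nearest.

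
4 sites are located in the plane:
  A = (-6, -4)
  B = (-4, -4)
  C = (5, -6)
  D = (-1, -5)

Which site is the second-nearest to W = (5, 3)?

Compare squared distances (the ordering matches that of the actual distances):
|WA|² = (5−(-6))² + (3−(-4))² = 121 + 49 = 170
|WB|² = (5−(-4))² + (3−(-4))² = 81 + 49 = 130
|WC|² = (5−5)² + (3−(-6))² = 0 + 81 = 81
|WD|² = (5−(-1))² + (3−(-5))² = 36 + 64 = 100
Sorted ascending: C, D, B, … — the second-nearest is D.

D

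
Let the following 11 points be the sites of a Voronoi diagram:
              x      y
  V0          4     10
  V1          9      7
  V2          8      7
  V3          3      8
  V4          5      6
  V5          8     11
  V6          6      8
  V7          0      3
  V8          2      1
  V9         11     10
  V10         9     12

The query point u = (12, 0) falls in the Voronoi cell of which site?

V1

Since √ is increasing, it suffices to compare squared distances:
|uV0|² = (12−4)² + (0−10)² = 64 + 100 = 164
|uV1|² = (12−9)² + (0−7)² = 9 + 49 = 58
|uV2|² = (12−8)² + (0−7)² = 16 + 49 = 65
|uV3|² = (12−3)² + (0−8)² = 81 + 64 = 145
|uV4|² = (12−5)² + (0−6)² = 49 + 36 = 85
|uV5|² = (12−8)² + (0−11)² = 16 + 121 = 137
|uV6|² = (12−6)² + (0−8)² = 36 + 64 = 100
|uV7|² = (12−0)² + (0−3)² = 144 + 9 = 153
|uV8|² = (12−2)² + (0−1)² = 100 + 1 = 101
|uV9|² = (12−11)² + (0−10)² = 1 + 100 = 101
d²(u, V10) = (12−9)² + (0−12)² = 9 + 144 = 153
V1 is nearest.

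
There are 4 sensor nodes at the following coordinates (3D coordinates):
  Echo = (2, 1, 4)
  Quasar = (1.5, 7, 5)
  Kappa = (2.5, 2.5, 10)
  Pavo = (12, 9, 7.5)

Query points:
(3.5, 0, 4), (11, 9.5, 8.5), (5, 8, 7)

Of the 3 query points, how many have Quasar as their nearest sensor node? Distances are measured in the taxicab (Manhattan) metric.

(3.5, 0, 4) — d to each: Echo:2.5, Quasar:10, Kappa:9.5, Pavo:21 → nearest is Echo
(11, 9.5, 8.5) — d to each: Echo:22, Quasar:15.5, Kappa:17, Pavo:2.5 → nearest is Pavo
(5, 8, 7) — d to each: Echo:13, Quasar:6.5, Kappa:11, Pavo:8.5 → nearest is Quasar
1 of the 3 points has Quasar as nearest.

1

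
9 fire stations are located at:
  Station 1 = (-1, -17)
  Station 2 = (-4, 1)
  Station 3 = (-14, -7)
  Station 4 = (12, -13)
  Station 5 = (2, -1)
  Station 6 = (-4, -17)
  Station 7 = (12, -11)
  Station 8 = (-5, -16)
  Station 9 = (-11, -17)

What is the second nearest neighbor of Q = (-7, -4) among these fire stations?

Since √ is increasing, it suffices to compare squared distances:
d²(Q, Station 1) = 36 + 169 = 205
d²(Q, Station 2) = 9 + 25 = 34
d²(Q, Station 3) = 49 + 9 = 58
d²(Q, Station 4) = 361 + 81 = 442
d²(Q, Station 5) = 81 + 9 = 90
d²(Q, Station 6) = 9 + 169 = 178
d²(Q, Station 7) = 361 + 49 = 410
d²(Q, Station 8) = 4 + 144 = 148
d²(Q, Station 9) = 16 + 169 = 185
Sorted ascending: Station 2, Station 3, Station 5, … — the second-nearest is Station 3.

Station 3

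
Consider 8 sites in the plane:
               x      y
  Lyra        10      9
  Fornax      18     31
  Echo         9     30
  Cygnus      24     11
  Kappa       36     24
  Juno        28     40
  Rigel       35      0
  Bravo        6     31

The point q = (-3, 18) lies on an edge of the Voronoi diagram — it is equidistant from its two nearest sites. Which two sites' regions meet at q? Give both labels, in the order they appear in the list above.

Squared distances from q to each site:
d²(q, Lyra) = 169 + 81 = 250
d²(q, Fornax) = 441 + 169 = 610
d²(q, Echo) = 144 + 144 = 288
d²(q, Cygnus) = 729 + 49 = 778
d²(q, Kappa) = 1521 + 36 = 1557
d²(q, Juno) = 961 + 484 = 1445
d²(q, Rigel) = 1444 + 324 = 1768
d²(q, Bravo) = 81 + 169 = 250
q is equidistant from Lyra and Bravo (both at squared distance 250), and every other site is strictly farther — so q lies on the Lyra–Bravo Voronoi edge.

Lyra and Bravo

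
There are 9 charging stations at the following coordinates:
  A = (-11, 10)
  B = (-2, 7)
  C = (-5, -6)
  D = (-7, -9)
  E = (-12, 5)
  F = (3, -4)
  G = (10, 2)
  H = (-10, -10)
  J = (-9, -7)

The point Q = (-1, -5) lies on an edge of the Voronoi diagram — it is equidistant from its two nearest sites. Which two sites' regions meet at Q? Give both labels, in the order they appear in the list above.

Squared distances from Q to each site:
|QA|² = 100 + 225 = 325
|QB|² = 1 + 144 = 145
|QC|² = 16 + 1 = 17
|QD|² = 36 + 16 = 52
|QE|² = 121 + 100 = 221
|QF|² = 16 + 1 = 17
|QG|² = 121 + 49 = 170
|QH|² = 81 + 25 = 106
|QJ|² = 64 + 4 = 68
Q is equidistant from C and F (both at squared distance 17), and every other site is strictly farther — so Q lies on the C–F Voronoi edge.

C and F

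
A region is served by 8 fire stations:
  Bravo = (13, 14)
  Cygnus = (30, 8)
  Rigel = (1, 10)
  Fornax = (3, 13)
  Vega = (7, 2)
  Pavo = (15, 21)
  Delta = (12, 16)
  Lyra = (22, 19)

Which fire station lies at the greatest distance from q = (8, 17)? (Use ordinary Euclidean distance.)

Compare squared distances (the ordering matches that of the actual distances):
d²(q, Bravo) = (8−13)² + (17−14)² = 25 + 9 = 34
d²(q, Cygnus) = (8−30)² + (17−8)² = 484 + 81 = 565
d²(q, Rigel) = (8−1)² + (17−10)² = 49 + 49 = 98
d²(q, Fornax) = (8−3)² + (17−13)² = 25 + 16 = 41
d²(q, Vega) = (8−7)² + (17−2)² = 1 + 225 = 226
d²(q, Pavo) = (8−15)² + (17−21)² = 49 + 16 = 65
d²(q, Delta) = (8−12)² + (17−16)² = 16 + 1 = 17
d²(q, Lyra) = (8−22)² + (17−19)² = 196 + 4 = 200
The largest is to Cygnus.

Cygnus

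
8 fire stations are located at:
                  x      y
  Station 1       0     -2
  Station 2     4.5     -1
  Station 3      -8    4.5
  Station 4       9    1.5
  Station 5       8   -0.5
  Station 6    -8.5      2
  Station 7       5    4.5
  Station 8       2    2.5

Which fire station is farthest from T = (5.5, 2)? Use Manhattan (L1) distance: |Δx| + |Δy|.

Station 3

d(T, Station 1) = |5.5−0| + |2−(-2)| = 5.5 + 4 = 9.5
d(T, Station 2) = |5.5−4.5| + |2−(-1)| = 1 + 3 = 4
d(T, Station 3) = |5.5−(-8)| + |2−4.5| = 13.5 + 2.5 = 16
d(T, Station 4) = |5.5−9| + |2−1.5| = 3.5 + 0.5 = 4
d(T, Station 5) = |5.5−8| + |2−(-0.5)| = 2.5 + 2.5 = 5
d(T, Station 6) = |5.5−(-8.5)| + |2−2| = 14 + 0 = 14
d(T, Station 7) = |5.5−5| + |2−4.5| = 0.5 + 2.5 = 3
d(T, Station 8) = |5.5−2| + |2−2.5| = 3.5 + 0.5 = 4
The largest is to Station 3.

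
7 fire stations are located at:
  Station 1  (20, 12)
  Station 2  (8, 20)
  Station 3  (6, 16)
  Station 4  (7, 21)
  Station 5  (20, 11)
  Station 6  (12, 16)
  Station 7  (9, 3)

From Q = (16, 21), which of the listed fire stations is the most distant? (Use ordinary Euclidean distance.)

Station 7

Squared Euclidean distances:
d²(Q, Station 1) = (16−20)² + (21−12)² = 16 + 81 = 97
d²(Q, Station 2) = (16−8)² + (21−20)² = 64 + 1 = 65
d²(Q, Station 3) = (16−6)² + (21−16)² = 100 + 25 = 125
d²(Q, Station 4) = (16−7)² + (21−21)² = 81 + 0 = 81
d²(Q, Station 5) = (16−20)² + (21−11)² = 16 + 100 = 116
d²(Q, Station 6) = (16−12)² + (21−16)² = 16 + 25 = 41
d²(Q, Station 7) = (16−9)² + (21−3)² = 49 + 324 = 373
The largest is to Station 7.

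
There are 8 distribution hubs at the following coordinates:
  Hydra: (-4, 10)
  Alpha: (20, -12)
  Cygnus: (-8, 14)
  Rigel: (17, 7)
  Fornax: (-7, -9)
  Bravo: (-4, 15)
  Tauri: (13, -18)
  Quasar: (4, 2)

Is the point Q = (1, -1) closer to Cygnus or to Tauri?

Cygnus

Compare squared distances:
d²(Q, Cygnus) = (1−(-8))² + (-1−14)² = 81 + 225 = 306
d²(Q, Tauri) = (1−13)² + (-1−(-18))² = 144 + 289 = 433
306 < 433, so Cygnus is closer.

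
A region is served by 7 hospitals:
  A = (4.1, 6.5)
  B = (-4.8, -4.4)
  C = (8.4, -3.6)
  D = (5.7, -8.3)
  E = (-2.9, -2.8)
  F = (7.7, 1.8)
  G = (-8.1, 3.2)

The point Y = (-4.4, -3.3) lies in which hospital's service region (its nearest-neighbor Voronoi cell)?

B

Compare squared distances (the ordering matches that of the actual distances):
|YA|² = (-4.4−4.1)² + (-3.3−6.5)² = 72.25 + 96.04 = 168.29
|YB|² = (-4.4−(-4.8))² + (-3.3−(-4.4))² = 0.16 + 1.21 = 1.37
|YC|² = (-4.4−8.4)² + (-3.3−(-3.6))² = 163.84 + 0.09 = 163.93
|YD|² = (-4.4−5.7)² + (-3.3−(-8.3))² = 102.01 + 25 = 127.01
|YE|² = (-4.4−(-2.9))² + (-3.3−(-2.8))² = 2.25 + 0.25 = 2.5
|YF|² = (-4.4−7.7)² + (-3.3−1.8)² = 146.41 + 26.01 = 172.42
|YG|² = (-4.4−(-8.1))² + (-3.3−3.2)² = 13.69 + 42.25 = 55.94
The smallest is to B, so Y lies in the Voronoi region of B.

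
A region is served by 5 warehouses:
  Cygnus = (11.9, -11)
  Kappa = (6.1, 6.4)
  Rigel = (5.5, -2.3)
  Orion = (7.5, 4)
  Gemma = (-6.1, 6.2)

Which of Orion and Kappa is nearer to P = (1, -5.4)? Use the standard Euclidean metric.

Orion

Compare squared distances:
d²(P, Orion) = (1−7.5)² + (-5.4−4)² = 42.25 + 88.36 = 130.61
d²(P, Kappa) = (1−6.1)² + (-5.4−6.4)² = 26.01 + 139.24 = 165.25
130.61 < 165.25, so Orion is closer.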